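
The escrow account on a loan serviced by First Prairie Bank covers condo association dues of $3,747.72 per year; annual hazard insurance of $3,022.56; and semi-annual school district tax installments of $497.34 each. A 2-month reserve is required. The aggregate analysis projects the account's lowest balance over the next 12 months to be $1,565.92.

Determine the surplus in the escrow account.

Condo association dues: $3,747.72 annually
Hazard insurance: $3,022.56 annually
School district tax: $497.34 × 2 = $994.68 annually
Total annual escrow = $7,764.96
Per month = $7,764.96 ÷ 12 = $647.08
Required reserve = 2 × $647.08 = $1,294.16
Surplus = $1,565.92 − $1,294.16 = $271.76

$271.76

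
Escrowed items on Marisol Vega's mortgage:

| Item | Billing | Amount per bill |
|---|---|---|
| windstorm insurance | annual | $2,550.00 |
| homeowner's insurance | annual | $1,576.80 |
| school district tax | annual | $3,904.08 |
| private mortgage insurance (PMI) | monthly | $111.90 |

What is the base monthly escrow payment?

Windstorm insurance = $2,550.00
Homeowner's insurance = $1,576.80
School district tax = $3,904.08
Private mortgage insurance (PMI) = $111.90 × 12 = $1,342.80
Combined annual = $2,550.00 + $1,576.80 + $3,904.08 + $1,342.80 = $9,373.68
Monthly = $9,373.68 ÷ 12 = $781.14

$781.14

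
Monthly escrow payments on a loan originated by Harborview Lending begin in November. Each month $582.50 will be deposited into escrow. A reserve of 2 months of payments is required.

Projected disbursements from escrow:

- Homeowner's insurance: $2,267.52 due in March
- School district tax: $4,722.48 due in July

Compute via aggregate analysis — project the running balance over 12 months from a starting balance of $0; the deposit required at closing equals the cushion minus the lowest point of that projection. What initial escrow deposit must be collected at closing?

$2,912.50

Cushion = 2 × $582.50 = $1,165.00
Trial balance (start $0, +$582.50 each month, − disbursements):
  Nov: +$582.50 → $582.50
  Dec: +$582.50 → $1,165.00
  Jan: +$582.50 → $1,747.50
  Feb: +$582.50 → $2,330.00
  Mar: +$582.50 − $2,267.52 → $644.98
  Apr: +$582.50 → $1,227.48
  May: +$582.50 → $1,809.98
  Jun: +$582.50 → $2,392.48
  Jul: +$582.50 − $4,722.48 → -$1,747.50
  Aug: +$582.50 → -$1,165.00
  Sep: +$582.50 → -$582.50
  Oct: +$582.50 → $0.00
Lowest trial balance = -$1,747.50 (Jul)
Initial deposit = cushion − low point = $1,165.00 − (-$1,747.50) = $2,912.50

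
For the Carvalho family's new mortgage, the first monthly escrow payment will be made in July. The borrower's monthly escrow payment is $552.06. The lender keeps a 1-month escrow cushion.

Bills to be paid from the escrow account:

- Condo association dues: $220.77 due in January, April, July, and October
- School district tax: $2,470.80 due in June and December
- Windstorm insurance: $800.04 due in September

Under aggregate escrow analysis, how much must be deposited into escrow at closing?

$952.08

Cushion = 1 × $552.06 = $552.06
Trial balance (start $0, +$552.06 each month, − disbursements):
  Jul: +$552.06 − $220.77 → $331.29
  Aug: +$552.06 → $883.35
  Sep: +$552.06 − $800.04 → $635.37
  Oct: +$552.06 − $220.77 → $966.66
  Nov: +$552.06 → $1,518.72
  Dec: +$552.06 − $2,470.80 → -$400.02
  Jan: +$552.06 − $220.77 → -$68.73
  Feb: +$552.06 → $483.33
  Mar: +$552.06 → $1,035.39
  Apr: +$552.06 − $220.77 → $1,366.68
  May: +$552.06 → $1,918.74
  Jun: +$552.06 − $2,470.80 → $0.00
Lowest trial balance = -$400.02 (Dec)
Initial deposit = cushion − low point = $552.06 − (-$400.02) = $952.08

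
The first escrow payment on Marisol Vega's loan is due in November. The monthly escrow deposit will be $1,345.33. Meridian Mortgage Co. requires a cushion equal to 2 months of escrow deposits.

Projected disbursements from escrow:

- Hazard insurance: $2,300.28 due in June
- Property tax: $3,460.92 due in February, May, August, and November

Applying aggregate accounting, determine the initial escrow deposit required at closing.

Cushion = 2 × $1,345.33 = $2,690.66
Trial balance (start $0, +$1,345.33 each month, − disbursements):
  Nov: +$1,345.33 − $3,460.92 → -$2,115.59
  Dec: +$1,345.33 → -$770.26
  Jan: +$1,345.33 → $575.07
  Feb: +$1,345.33 − $3,460.92 → -$1,540.52
  Mar: +$1,345.33 → -$195.19
  Apr: +$1,345.33 → $1,150.14
  May: +$1,345.33 − $3,460.92 → -$965.45
  Jun: +$1,345.33 − $2,300.28 → -$1,920.40
  Jul: +$1,345.33 → -$575.07
  Aug: +$1,345.33 − $3,460.92 → -$2,690.66
  Sep: +$1,345.33 → -$1,345.33
  Oct: +$1,345.33 → $0.00
Lowest trial balance = -$2,690.66 (Aug)
Initial deposit = cushion − low point = $2,690.66 − (-$2,690.66) = $5,381.32

$5,381.32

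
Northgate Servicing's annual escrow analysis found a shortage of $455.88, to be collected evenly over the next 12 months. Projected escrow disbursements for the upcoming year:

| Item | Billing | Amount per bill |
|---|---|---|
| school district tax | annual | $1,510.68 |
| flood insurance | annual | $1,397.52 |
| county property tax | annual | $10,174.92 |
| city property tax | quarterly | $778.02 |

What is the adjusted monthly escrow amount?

School district tax = $1,510.68 annually
Flood insurance = $1,397.52 annually
County property tax = $10,174.92 annually
City property tax = $778.02 × 4 = $3,112.08 annually
Total annual escrow = $1,510.68 + $1,397.52 + $10,174.92 + $3,112.08 = $16,195.20
Base monthly escrow = $16,195.20 / 12 = $1,349.60
Shortage spread = $455.88 ÷ 12 = $37.99/mo
Adjusted monthly = $1,349.60 + $37.99 = $1,387.59

$1,387.59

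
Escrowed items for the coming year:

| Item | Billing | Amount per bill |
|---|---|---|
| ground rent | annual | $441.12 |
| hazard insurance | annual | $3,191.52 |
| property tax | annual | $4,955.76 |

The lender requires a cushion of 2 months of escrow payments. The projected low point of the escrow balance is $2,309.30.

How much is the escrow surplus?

$877.90

Ground rent — $441.12 per year
Hazard insurance — $3,191.52 per year
Property tax — $4,955.76 per year
Total per year = $441.12 + $3,191.52 + $4,955.76 = $8,588.40
Monthly escrow = $8,588.40 / 12 = $715.70
Required reserve = 2 × $715.70 = $1,431.40
Excess over cushion: $2,309.30 − $1,431.40 = $877.90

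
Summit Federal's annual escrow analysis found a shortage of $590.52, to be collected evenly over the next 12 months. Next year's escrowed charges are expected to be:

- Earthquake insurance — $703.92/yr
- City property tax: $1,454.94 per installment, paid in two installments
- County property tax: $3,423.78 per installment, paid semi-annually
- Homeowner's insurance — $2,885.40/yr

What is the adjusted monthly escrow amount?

$1,161.44

Earthquake insurance = $703.92 annually
City property tax = $1,454.94 × 2 = $2,909.88 annually
County property tax = $3,423.78 × 2 = $6,847.56 annually
Homeowner's insurance = $2,885.40 annually
Total per year = $13,346.76
Base monthly escrow = $13,346.76 / 12 = $1,112.23
Shortage spread = $590.52 ÷ 12 = $49.21/mo
Adjusted monthly = $1,112.23 + $49.21 = $1,161.44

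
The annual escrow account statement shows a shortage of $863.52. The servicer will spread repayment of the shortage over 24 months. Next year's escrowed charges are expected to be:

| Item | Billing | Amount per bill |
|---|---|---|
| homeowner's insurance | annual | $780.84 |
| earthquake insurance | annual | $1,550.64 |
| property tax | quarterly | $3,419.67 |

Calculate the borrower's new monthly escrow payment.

Homeowner's insurance: $780.84
Earthquake insurance: $1,550.64
Property tax: $3,419.67 × 4 = $13,678.68
Total annual escrow = $16,010.16
Monthly escrow = $16,010.16 / 12 = $1,334.18
Shortage per month = $863.52 ÷ 24 = $35.98
Adjusted monthly = $1,334.18 + $35.98 = $1,370.16

$1,370.16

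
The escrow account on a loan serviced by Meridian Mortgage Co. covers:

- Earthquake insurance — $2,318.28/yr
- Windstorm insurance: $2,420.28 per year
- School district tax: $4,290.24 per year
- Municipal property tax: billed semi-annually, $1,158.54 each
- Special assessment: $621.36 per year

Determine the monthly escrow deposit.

Earthquake insurance = $2,318.28/yr
Windstorm insurance = $2,420.28/yr
School district tax = $4,290.24/yr
Municipal property tax = $1,158.54 × 2 = $2,317.08/yr
Special assessment = $621.36/yr
Annual escrow total = $11,967.24
Monthly = $11,967.24 / 12 = $997.27

$997.27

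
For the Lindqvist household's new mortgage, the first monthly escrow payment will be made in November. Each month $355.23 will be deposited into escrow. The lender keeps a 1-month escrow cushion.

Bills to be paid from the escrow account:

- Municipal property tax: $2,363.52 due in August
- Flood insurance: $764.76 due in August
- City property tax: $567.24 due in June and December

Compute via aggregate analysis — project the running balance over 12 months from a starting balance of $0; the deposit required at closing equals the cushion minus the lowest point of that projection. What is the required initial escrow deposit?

$1,065.69

Cushion = 1 × $355.23 = $355.23
Trial balance (start $0, +$355.23 each month, − disbursements):
  Nov: +$355.23 → $355.23
  Dec: +$355.23 − $567.24 → $143.22
  Jan: +$355.23 → $498.45
  Feb: +$355.23 → $853.68
  Mar: +$355.23 → $1,208.91
  Apr: +$355.23 → $1,564.14
  May: +$355.23 → $1,919.37
  Jun: +$355.23 − $567.24 → $1,707.36
  Jul: +$355.23 → $2,062.59
  Aug: +$355.23 − $3,128.28 → -$710.46
  Sep: +$355.23 → -$355.23
  Oct: +$355.23 → $0.00
Lowest trial balance = -$710.46 (Aug)
Initial deposit = cushion − low point = $355.23 − (-$710.46) = $1,065.69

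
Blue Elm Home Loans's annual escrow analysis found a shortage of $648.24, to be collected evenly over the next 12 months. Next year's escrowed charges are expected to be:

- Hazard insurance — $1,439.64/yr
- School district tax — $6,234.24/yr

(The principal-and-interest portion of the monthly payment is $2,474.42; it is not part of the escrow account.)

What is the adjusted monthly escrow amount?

Hazard insurance = $1,439.64 annually
School district tax = $6,234.24 annually
Total annual escrow = $1,439.64 + $6,234.24 = $7,673.88
Base monthly escrow = $7,673.88 / 12 = $639.49
Shortage per month = $648.24 ÷ 12 = $54.02
New monthly escrow = $639.49 + $54.02 = $693.51

$693.51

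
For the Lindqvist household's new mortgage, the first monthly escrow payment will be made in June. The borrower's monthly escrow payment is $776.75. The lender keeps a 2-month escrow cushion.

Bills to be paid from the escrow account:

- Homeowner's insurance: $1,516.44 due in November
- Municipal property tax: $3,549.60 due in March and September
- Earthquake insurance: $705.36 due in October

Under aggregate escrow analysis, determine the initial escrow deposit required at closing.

Cushion = 2 × $776.75 = $1,553.50
Trial balance (start $0, +$776.75 each month, − disbursements):
  Jun: +$776.75 → $776.75
  Jul: +$776.75 → $1,553.50
  Aug: +$776.75 → $2,330.25
  Sep: +$776.75 − $3,549.60 → -$442.60
  Oct: +$776.75 − $705.36 → -$371.21
  Nov: +$776.75 − $1,516.44 → -$1,110.90
  Dec: +$776.75 → -$334.15
  Jan: +$776.75 → $442.60
  Feb: +$776.75 → $1,219.35
  Mar: +$776.75 − $3,549.60 → -$1,553.50
  Apr: +$776.75 → -$776.75
  May: +$776.75 → $0.00
Lowest trial balance = -$1,553.50 (Mar)
Initial deposit = cushion − low point = $1,553.50 − (-$1,553.50) = $3,107.00

$3,107.00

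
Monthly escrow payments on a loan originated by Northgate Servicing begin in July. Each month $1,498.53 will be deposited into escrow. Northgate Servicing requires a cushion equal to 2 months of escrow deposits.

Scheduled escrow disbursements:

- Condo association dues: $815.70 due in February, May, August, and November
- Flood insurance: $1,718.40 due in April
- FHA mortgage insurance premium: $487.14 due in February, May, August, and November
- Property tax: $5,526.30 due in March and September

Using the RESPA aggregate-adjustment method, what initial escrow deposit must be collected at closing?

Cushion = 2 × $1,498.53 = $2,997.06
Trial balance (start $0, +$1,498.53 each month, − disbursements):
  Jul: +$1,498.53 → $1,498.53
  Aug: +$1,498.53 − $1,302.84 → $1,694.22
  Sep: +$1,498.53 − $5,526.30 → -$2,333.55
  Oct: +$1,498.53 → -$835.02
  Nov: +$1,498.53 − $1,302.84 → -$639.33
  Dec: +$1,498.53 → $859.20
  Jan: +$1,498.53 → $2,357.73
  Feb: +$1,498.53 − $1,302.84 → $2,553.42
  Mar: +$1,498.53 − $5,526.30 → -$1,474.35
  Apr: +$1,498.53 − $1,718.40 → -$1,694.22
  May: +$1,498.53 − $1,302.84 → -$1,498.53
  Jun: +$1,498.53 → $0.00
Lowest trial balance = -$2,333.55 (Sep)
Initial deposit = cushion − low point = $2,997.06 − (-$2,333.55) = $5,330.61

$5,330.61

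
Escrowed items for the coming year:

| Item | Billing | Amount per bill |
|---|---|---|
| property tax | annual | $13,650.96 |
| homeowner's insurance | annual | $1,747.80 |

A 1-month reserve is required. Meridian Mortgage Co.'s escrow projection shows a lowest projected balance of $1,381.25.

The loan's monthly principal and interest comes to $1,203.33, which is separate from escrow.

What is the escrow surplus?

Property tax = $13,650.96/yr
Homeowner's insurance = $1,747.80/yr
Combined annual = $15,398.76
Per month = $15,398.76 / 12 = $1,283.23
Required cushion = 1 × $1,283.23 = $1,283.23
Surplus = $1,381.25 − $1,283.23 = $98.02

$98.02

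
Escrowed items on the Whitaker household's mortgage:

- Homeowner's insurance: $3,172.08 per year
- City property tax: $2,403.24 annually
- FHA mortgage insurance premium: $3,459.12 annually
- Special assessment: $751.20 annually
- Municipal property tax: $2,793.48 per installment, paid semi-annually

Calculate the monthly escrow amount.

Homeowner's insurance — $3,172.08/yr
City property tax — $2,403.24/yr
FHA mortgage insurance premium — $3,459.12/yr
Special assessment — $751.20/yr
Municipal property tax — $2,793.48 × 2 = $5,586.96/yr
Total per year = $3,172.08 + $2,403.24 + $3,459.12 + $751.20 + $5,586.96 = $15,372.60
Base monthly escrow = $15,372.60 ÷ 12 = $1,281.05

$1,281.05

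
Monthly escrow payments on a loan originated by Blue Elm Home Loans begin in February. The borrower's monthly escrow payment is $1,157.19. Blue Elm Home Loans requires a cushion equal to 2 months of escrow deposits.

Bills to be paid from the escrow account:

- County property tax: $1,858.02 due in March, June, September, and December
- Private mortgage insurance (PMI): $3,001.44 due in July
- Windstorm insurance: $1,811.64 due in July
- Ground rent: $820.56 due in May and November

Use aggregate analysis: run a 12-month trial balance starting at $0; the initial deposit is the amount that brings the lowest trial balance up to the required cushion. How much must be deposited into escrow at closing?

Cushion = 2 × $1,157.19 = $2,314.38
Trial balance (start $0, +$1,157.19 each month, − disbursements):
  Feb: +$1,157.19 → $1,157.19
  Mar: +$1,157.19 − $1,858.02 → $456.36
  Apr: +$1,157.19 → $1,613.55
  May: +$1,157.19 − $820.56 → $1,950.18
  Jun: +$1,157.19 − $1,858.02 → $1,249.35
  Jul: +$1,157.19 − $4,813.08 → -$2,406.54
  Aug: +$1,157.19 → -$1,249.35
  Sep: +$1,157.19 − $1,858.02 → -$1,950.18
  Oct: +$1,157.19 → -$792.99
  Nov: +$1,157.19 − $820.56 → -$456.36
  Dec: +$1,157.19 − $1,858.02 → -$1,157.19
  Jan: +$1,157.19 → $0.00
Lowest trial balance = -$2,406.54 (Jul)
Initial deposit = cushion − low point = $2,314.38 − (-$2,406.54) = $4,720.92

$4,720.92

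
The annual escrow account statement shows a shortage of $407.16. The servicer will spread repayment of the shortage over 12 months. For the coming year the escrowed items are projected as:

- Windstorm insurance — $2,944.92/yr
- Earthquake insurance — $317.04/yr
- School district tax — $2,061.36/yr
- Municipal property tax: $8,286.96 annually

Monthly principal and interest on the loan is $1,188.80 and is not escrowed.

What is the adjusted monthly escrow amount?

$1,168.12

Windstorm insurance — $2,944.92 annually
Earthquake insurance — $317.04 annually
School district tax — $2,061.36 annually
Municipal property tax — $8,286.96 annually
Total annual escrow = $2,944.92 + $317.04 + $2,061.36 + $8,286.96 = $13,610.28
Monthly escrow = $13,610.28 ÷ 12 = $1,134.19
Shortage per month = $407.16 / 12 = $33.93
Adjusted monthly = $1,134.19 + $33.93 = $1,168.12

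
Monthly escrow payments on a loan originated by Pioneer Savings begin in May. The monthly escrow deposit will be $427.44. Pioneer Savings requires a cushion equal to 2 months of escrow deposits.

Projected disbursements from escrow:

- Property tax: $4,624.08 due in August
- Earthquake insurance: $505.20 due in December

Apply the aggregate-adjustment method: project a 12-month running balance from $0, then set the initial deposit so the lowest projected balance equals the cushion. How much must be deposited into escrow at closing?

$3,769.20

Cushion = 2 × $427.44 = $854.88
Trial balance (start $0, +$427.44 each month, − disbursements):
  May: +$427.44 → $427.44
  Jun: +$427.44 → $854.88
  Jul: +$427.44 → $1,282.32
  Aug: +$427.44 − $4,624.08 → -$2,914.32
  Sep: +$427.44 → -$2,486.88
  Oct: +$427.44 → -$2,059.44
  Nov: +$427.44 → -$1,632.00
  Dec: +$427.44 − $505.20 → -$1,709.76
  Jan: +$427.44 → -$1,282.32
  Feb: +$427.44 → -$854.88
  Mar: +$427.44 → -$427.44
  Apr: +$427.44 → $0.00
Lowest trial balance = -$2,914.32 (Aug)
Initial deposit = cushion − low point = $854.88 − (-$2,914.32) = $3,769.20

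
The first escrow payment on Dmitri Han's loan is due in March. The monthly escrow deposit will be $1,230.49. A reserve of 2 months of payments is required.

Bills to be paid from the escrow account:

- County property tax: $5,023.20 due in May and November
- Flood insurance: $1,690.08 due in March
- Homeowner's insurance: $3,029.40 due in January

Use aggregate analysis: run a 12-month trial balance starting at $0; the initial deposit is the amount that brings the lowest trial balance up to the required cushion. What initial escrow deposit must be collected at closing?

Cushion = 2 × $1,230.49 = $2,460.98
Trial balance (start $0, +$1,230.49 each month, − disbursements):
  Mar: +$1,230.49 − $1,690.08 → -$459.59
  Apr: +$1,230.49 → $770.90
  May: +$1,230.49 − $5,023.20 → -$3,021.81
  Jun: +$1,230.49 → -$1,791.32
  Jul: +$1,230.49 → -$560.83
  Aug: +$1,230.49 → $669.66
  Sep: +$1,230.49 → $1,900.15
  Oct: +$1,230.49 → $3,130.64
  Nov: +$1,230.49 − $5,023.20 → -$662.07
  Dec: +$1,230.49 → $568.42
  Jan: +$1,230.49 − $3,029.40 → -$1,230.49
  Feb: +$1,230.49 → $0.00
Lowest trial balance = -$3,021.81 (May)
Initial deposit = cushion − low point = $2,460.98 − (-$3,021.81) = $5,482.79

$5,482.79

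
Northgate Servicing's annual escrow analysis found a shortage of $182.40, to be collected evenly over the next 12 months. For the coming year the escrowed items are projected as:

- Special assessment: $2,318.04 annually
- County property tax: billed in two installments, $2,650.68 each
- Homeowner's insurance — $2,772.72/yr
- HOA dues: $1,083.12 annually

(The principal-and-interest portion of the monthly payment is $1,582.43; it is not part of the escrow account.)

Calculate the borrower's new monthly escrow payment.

Special assessment — $2,318.04 annually
County property tax — $2,650.68 × 2 = $5,301.36 annually
Homeowner's insurance — $2,772.72 annually
HOA dues — $1,083.12 annually
Combined annual = $11,475.24
Monthly escrow = $11,475.24 ÷ 12 = $956.27
Shortage spread = $182.40 / 12 = $15.20/mo
New monthly escrow = $956.27 + $15.20 = $971.47

$971.47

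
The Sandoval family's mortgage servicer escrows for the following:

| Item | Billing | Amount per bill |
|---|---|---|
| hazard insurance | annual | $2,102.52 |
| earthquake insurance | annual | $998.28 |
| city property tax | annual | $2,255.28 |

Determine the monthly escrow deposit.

$446.34

Hazard insurance = $2,102.52
Earthquake insurance = $998.28
City property tax = $2,255.28
Yearly total = $2,102.52 + $998.28 + $2,255.28 = $5,356.08
Monthly = $5,356.08 ÷ 12 = $446.34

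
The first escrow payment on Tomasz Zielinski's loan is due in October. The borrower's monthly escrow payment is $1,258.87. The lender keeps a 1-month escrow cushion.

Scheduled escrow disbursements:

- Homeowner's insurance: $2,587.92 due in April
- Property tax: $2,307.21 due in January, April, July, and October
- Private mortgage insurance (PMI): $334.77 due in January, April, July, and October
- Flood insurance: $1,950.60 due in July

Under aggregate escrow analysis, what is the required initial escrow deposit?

$3,776.61

Cushion = 1 × $1,258.87 = $1,258.87
Trial balance (start $0, +$1,258.87 each month, − disbursements):
  Oct: +$1,258.87 − $2,641.98 → -$1,383.11
  Nov: +$1,258.87 → -$124.24
  Dec: +$1,258.87 → $1,134.63
  Jan: +$1,258.87 − $2,641.98 → -$248.48
  Feb: +$1,258.87 → $1,010.39
  Mar: +$1,258.87 → $2,269.26
  Apr: +$1,258.87 − $5,229.90 → -$1,701.77
  May: +$1,258.87 → -$442.90
  Jun: +$1,258.87 → $815.97
  Jul: +$1,258.87 − $4,592.58 → -$2,517.74
  Aug: +$1,258.87 → -$1,258.87
  Sep: +$1,258.87 → $0.00
Lowest trial balance = -$2,517.74 (Jul)
Initial deposit = cushion − low point = $1,258.87 − (-$2,517.74) = $3,776.61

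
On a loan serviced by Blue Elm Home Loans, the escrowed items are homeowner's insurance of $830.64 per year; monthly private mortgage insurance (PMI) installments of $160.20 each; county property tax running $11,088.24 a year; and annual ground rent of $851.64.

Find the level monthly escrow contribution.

$1,224.41

Homeowner's insurance: $830.64 per year
Private mortgage insurance (PMI): $160.20 × 12 = $1,922.40 per year
County property tax: $11,088.24 per year
Ground rent: $851.64 per year
Annual escrow total = $830.64 + $1,922.40 + $11,088.24 + $851.64 = $14,692.92
Monthly = $14,692.92 / 12 = $1,224.41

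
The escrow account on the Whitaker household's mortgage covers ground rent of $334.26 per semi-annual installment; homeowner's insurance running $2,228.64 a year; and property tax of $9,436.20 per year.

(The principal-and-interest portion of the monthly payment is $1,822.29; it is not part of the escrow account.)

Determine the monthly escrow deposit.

$1,027.78

Ground rent — $334.26 × 2 = $668.52 per year
Homeowner's insurance — $2,228.64 per year
Property tax — $9,436.20 per year
Total annual escrow = $12,333.36
Monthly = $12,333.36 / 12 = $1,027.78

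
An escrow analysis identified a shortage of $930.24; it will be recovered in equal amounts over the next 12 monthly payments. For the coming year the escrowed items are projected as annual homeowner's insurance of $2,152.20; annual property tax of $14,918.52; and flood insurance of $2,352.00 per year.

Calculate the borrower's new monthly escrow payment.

Homeowner's insurance = $2,152.20 annually
Property tax = $14,918.52 annually
Flood insurance = $2,352.00 annually
Total per year = $2,152.20 + $14,918.52 + $2,352.00 = $19,422.72
Base monthly escrow = $19,422.72 / 12 = $1,618.56
Shortage spread = $930.24 / 12 = $77.52/mo
Adjusted monthly = $1,618.56 + $77.52 = $1,696.08

$1,696.08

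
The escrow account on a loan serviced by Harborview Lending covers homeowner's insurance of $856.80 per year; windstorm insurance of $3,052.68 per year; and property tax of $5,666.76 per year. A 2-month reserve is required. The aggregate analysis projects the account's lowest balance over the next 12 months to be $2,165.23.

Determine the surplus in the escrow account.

$569.19

Homeowner's insurance — $856.80 per year
Windstorm insurance — $3,052.68 per year
Property tax — $5,666.76 per year
Total per year = $856.80 + $3,052.68 + $5,666.76 = $9,576.24
Per month = $9,576.24 ÷ 12 = $798.02
Required reserve = 2 × $798.02 = $1,596.04
Surplus = $2,165.23 − $1,596.04 = $569.19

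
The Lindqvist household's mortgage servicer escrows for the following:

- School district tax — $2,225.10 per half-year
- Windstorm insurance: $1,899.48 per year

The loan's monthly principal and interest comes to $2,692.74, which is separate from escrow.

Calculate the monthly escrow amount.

$529.14

School district tax: $2,225.10 × 2 = $4,450.20 annually
Windstorm insurance: $1,899.48 annually
Combined annual = $4,450.20 + $1,899.48 = $6,349.68
Monthly escrow = $6,349.68 ÷ 12 = $529.14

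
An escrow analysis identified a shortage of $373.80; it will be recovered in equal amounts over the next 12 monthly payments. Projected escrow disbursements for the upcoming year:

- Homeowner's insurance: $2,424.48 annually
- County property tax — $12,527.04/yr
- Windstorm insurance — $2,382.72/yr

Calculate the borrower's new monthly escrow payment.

$1,475.67

Homeowner's insurance: $2,424.48/yr
County property tax: $12,527.04/yr
Windstorm insurance: $2,382.72/yr
Combined annual = $2,424.48 + $12,527.04 + $2,382.72 = $17,334.24
Monthly escrow = $17,334.24 / 12 = $1,444.52
Shortage spread = $373.80 ÷ 12 = $31.15/mo
Adjusted monthly = $1,444.52 + $31.15 = $1,475.67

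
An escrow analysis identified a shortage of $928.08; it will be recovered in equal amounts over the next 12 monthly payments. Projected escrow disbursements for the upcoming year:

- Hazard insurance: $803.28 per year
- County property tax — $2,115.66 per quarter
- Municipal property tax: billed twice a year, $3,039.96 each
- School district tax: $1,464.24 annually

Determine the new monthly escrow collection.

$1,478.18

Hazard insurance: $803.28/yr
County property tax: $2,115.66 × 4 = $8,462.64/yr
Municipal property tax: $3,039.96 × 2 = $6,079.92/yr
School district tax: $1,464.24/yr
Yearly total = $803.28 + $8,462.64 + $6,079.92 + $1,464.24 = $16,810.08
Base monthly escrow = $16,810.08 ÷ 12 = $1,400.84
Shortage spread = $928.08 / 12 = $77.34/mo
Adjusted monthly = $1,400.84 + $77.34 = $1,478.18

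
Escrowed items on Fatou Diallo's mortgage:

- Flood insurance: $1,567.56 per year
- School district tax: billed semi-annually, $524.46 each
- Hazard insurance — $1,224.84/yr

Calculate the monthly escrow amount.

Flood insurance — $1,567.56 annually
School district tax — $524.46 × 2 = $1,048.92 annually
Hazard insurance — $1,224.84 annually
Yearly total = $3,841.32
Monthly escrow = $3,841.32 ÷ 12 = $320.11

$320.11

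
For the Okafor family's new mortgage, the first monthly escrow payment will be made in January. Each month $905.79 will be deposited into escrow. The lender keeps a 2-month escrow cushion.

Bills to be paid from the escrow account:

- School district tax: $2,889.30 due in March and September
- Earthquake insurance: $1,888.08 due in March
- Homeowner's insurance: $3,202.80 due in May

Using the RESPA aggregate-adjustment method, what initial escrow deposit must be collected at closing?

$5,262.81

Cushion = 2 × $905.79 = $1,811.58
Trial balance (start $0, +$905.79 each month, − disbursements):
  Jan: +$905.79 → $905.79
  Feb: +$905.79 → $1,811.58
  Mar: +$905.79 − $4,777.38 → -$2,060.01
  Apr: +$905.79 → -$1,154.22
  May: +$905.79 − $3,202.80 → -$3,451.23
  Jun: +$905.79 → -$2,545.44
  Jul: +$905.79 → -$1,639.65
  Aug: +$905.79 → -$733.86
  Sep: +$905.79 − $2,889.30 → -$2,717.37
  Oct: +$905.79 → -$1,811.58
  Nov: +$905.79 → -$905.79
  Dec: +$905.79 → $0.00
Lowest trial balance = -$3,451.23 (May)
Initial deposit = cushion − low point = $1,811.58 − (-$3,451.23) = $5,262.81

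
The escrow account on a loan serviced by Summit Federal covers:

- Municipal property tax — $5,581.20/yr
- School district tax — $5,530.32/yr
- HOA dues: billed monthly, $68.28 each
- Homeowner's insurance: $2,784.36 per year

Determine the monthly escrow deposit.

Municipal property tax — $5,581.20 annually
School district tax — $5,530.32 annually
HOA dues — $68.28 × 12 = $819.36 annually
Homeowner's insurance — $2,784.36 annually
Yearly total = $14,715.24
Per month = $14,715.24 / 12 = $1,226.27

$1,226.27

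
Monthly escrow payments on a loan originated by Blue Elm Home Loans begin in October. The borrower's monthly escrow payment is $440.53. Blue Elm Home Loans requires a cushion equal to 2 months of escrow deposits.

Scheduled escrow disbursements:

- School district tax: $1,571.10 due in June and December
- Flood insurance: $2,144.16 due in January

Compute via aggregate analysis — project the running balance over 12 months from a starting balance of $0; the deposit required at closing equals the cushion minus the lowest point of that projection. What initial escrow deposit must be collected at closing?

$2,834.20

Cushion = 2 × $440.53 = $881.06
Trial balance (start $0, +$440.53 each month, − disbursements):
  Oct: +$440.53 → $440.53
  Nov: +$440.53 → $881.06
  Dec: +$440.53 − $1,571.10 → -$249.51
  Jan: +$440.53 − $2,144.16 → -$1,953.14
  Feb: +$440.53 → -$1,512.61
  Mar: +$440.53 → -$1,072.08
  Apr: +$440.53 → -$631.55
  May: +$440.53 → -$191.02
  Jun: +$440.53 − $1,571.10 → -$1,321.59
  Jul: +$440.53 → -$881.06
  Aug: +$440.53 → -$440.53
  Sep: +$440.53 → $0.00
Lowest trial balance = -$1,953.14 (Jan)
Initial deposit = cushion − low point = $881.06 − (-$1,953.14) = $2,834.20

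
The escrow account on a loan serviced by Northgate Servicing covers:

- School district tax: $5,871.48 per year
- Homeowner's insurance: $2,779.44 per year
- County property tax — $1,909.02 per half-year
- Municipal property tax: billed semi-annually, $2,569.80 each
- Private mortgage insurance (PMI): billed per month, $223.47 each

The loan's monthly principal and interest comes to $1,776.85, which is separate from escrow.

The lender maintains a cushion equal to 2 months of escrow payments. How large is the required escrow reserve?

School district tax — $5,871.48/yr
Homeowner's insurance — $2,779.44/yr
County property tax — $1,909.02 × 2 = $3,818.04/yr
Municipal property tax — $2,569.80 × 2 = $5,139.60/yr
Private mortgage insurance (PMI) — $223.47 × 12 = $2,681.64/yr
Total annual escrow = $20,290.20
Monthly = $20,290.20 ÷ 12 = $1,690.85
Cushion = 2 × $1,690.85 = $3,381.70

$3,381.70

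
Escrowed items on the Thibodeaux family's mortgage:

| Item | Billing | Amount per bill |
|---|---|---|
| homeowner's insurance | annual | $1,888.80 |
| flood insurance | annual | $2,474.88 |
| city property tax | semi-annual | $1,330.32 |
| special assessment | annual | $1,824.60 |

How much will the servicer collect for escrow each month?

Homeowner's insurance — $1,888.80 annually
Flood insurance — $2,474.88 annually
City property tax — $1,330.32 × 2 = $2,660.64 annually
Special assessment — $1,824.60 annually
Total per year = $8,848.92
Per month = $8,848.92 / 12 = $737.41

$737.41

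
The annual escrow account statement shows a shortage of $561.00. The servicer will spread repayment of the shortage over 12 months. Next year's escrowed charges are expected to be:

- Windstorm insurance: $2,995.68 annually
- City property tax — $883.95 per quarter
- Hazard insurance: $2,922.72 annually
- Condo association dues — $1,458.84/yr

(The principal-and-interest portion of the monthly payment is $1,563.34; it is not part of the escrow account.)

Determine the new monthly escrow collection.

Windstorm insurance: $2,995.68
City property tax: $883.95 × 4 = $3,535.80
Hazard insurance: $2,922.72
Condo association dues: $1,458.84
Total per year = $2,995.68 + $3,535.80 + $2,922.72 + $1,458.84 = $10,913.04
Per month = $10,913.04 ÷ 12 = $909.42
Shortage spread = $561.00 / 12 = $46.75/mo
Adjusted monthly = $909.42 + $46.75 = $956.17

$956.17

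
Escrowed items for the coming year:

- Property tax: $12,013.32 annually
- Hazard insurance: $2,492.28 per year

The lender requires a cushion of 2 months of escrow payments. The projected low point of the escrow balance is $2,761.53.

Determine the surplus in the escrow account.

Property tax: $12,013.32 per year
Hazard insurance: $2,492.28 per year
Combined annual = $12,013.32 + $2,492.28 = $14,505.60
Monthly = $14,505.60 / 12 = $1,208.80
Required reserve = 2 × $1,208.80 = $2,417.60
Excess over cushion: $2,761.53 − $2,417.60 = $343.93

$343.93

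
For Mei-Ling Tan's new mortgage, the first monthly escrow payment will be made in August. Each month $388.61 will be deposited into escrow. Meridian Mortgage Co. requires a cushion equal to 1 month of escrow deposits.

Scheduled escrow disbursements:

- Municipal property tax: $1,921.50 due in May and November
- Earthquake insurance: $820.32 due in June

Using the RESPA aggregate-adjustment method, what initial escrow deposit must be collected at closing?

$777.22

Cushion = 1 × $388.61 = $388.61
Trial balance (start $0, +$388.61 each month, − disbursements):
  Aug: +$388.61 → $388.61
  Sep: +$388.61 → $777.22
  Oct: +$388.61 → $1,165.83
  Nov: +$388.61 − $1,921.50 → -$367.06
  Dec: +$388.61 → $21.55
  Jan: +$388.61 → $410.16
  Feb: +$388.61 → $798.77
  Mar: +$388.61 → $1,187.38
  Apr: +$388.61 → $1,575.99
  May: +$388.61 − $1,921.50 → $43.10
  Jun: +$388.61 − $820.32 → -$388.61
  Jul: +$388.61 → $0.00
Lowest trial balance = -$388.61 (Jun)
Initial deposit = cushion − low point = $388.61 − (-$388.61) = $777.22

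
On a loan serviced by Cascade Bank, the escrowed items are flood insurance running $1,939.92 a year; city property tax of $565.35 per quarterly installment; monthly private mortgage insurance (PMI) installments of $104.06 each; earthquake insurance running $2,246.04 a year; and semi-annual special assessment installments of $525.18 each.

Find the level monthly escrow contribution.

$728.87

Flood insurance: $1,939.92 annually
City property tax: $565.35 × 4 = $2,261.40 annually
Private mortgage insurance (PMI): $104.06 × 12 = $1,248.72 annually
Earthquake insurance: $2,246.04 annually
Special assessment: $525.18 × 2 = $1,050.36 annually
Total per year = $1,939.92 + $2,261.40 + $1,248.72 + $2,246.04 + $1,050.36 = $8,746.44
Per month = $8,746.44 ÷ 12 = $728.87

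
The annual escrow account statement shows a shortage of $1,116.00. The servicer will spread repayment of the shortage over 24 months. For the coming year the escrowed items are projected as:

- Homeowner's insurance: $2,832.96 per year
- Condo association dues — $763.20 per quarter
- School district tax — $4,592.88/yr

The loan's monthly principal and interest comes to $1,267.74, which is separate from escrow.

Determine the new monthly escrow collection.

$919.72

Homeowner's insurance = $2,832.96 annually
Condo association dues = $763.20 × 4 = $3,052.80 annually
School district tax = $4,592.88 annually
Annual escrow total = $2,832.96 + $3,052.80 + $4,592.88 = $10,478.64
Base monthly escrow = $10,478.64 / 12 = $873.22
Shortage per month = $1,116.00 / 24 = $46.50
Adjusted monthly = $873.22 + $46.50 = $919.72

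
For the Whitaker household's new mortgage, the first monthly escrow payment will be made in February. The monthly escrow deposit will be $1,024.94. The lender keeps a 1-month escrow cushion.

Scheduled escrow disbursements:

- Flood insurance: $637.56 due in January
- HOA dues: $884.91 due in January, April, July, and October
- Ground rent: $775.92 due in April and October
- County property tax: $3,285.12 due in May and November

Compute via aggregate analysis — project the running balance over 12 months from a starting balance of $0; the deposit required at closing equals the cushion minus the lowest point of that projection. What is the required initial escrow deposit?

Cushion = 1 × $1,024.94 = $1,024.94
Trial balance (start $0, +$1,024.94 each month, − disbursements):
  Feb: +$1,024.94 → $1,024.94
  Mar: +$1,024.94 → $2,049.88
  Apr: +$1,024.94 − $1,660.83 → $1,413.99
  May: +$1,024.94 − $3,285.12 → -$846.19
  Jun: +$1,024.94 → $178.75
  Jul: +$1,024.94 − $884.91 → $318.78
  Aug: +$1,024.94 → $1,343.72
  Sep: +$1,024.94 → $2,368.66
  Oct: +$1,024.94 − $1,660.83 → $1,732.77
  Nov: +$1,024.94 − $3,285.12 → -$527.41
  Dec: +$1,024.94 → $497.53
  Jan: +$1,024.94 − $1,522.47 → $0.00
Lowest trial balance = -$846.19 (May)
Initial deposit = cushion − low point = $1,024.94 − (-$846.19) = $1,871.13

$1,871.13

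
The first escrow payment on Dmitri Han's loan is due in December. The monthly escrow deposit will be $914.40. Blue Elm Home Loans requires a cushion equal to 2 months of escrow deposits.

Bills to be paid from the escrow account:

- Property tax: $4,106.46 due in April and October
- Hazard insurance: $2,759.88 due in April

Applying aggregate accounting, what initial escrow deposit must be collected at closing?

$4,123.14

Cushion = 2 × $914.40 = $1,828.80
Trial balance (start $0, +$914.40 each month, − disbursements):
  Dec: +$914.40 → $914.40
  Jan: +$914.40 → $1,828.80
  Feb: +$914.40 → $2,743.20
  Mar: +$914.40 → $3,657.60
  Apr: +$914.40 − $6,866.34 → -$2,294.34
  May: +$914.40 → -$1,379.94
  Jun: +$914.40 → -$465.54
  Jul: +$914.40 → $448.86
  Aug: +$914.40 → $1,363.26
  Sep: +$914.40 → $2,277.66
  Oct: +$914.40 − $4,106.46 → -$914.40
  Nov: +$914.40 → $0.00
Lowest trial balance = -$2,294.34 (Apr)
Initial deposit = cushion − low point = $1,828.80 − (-$2,294.34) = $4,123.14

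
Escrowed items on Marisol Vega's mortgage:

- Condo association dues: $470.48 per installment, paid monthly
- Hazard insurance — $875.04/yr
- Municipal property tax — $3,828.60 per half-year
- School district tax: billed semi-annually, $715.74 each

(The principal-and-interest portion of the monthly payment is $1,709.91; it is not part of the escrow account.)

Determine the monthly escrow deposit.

Condo association dues: $470.48 × 12 = $5,645.76 annually
Hazard insurance: $875.04 annually
Municipal property tax: $3,828.60 × 2 = $7,657.20 annually
School district tax: $715.74 × 2 = $1,431.48 annually
Annual escrow total = $5,645.76 + $875.04 + $7,657.20 + $1,431.48 = $15,609.48
Monthly escrow = $15,609.48 ÷ 12 = $1,300.79

$1,300.79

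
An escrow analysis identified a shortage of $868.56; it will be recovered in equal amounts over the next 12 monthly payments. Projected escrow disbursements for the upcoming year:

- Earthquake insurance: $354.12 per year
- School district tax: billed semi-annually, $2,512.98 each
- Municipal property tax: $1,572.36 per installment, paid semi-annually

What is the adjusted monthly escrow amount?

Earthquake insurance — $354.12 annually
School district tax — $2,512.98 × 2 = $5,025.96 annually
Municipal property tax — $1,572.36 × 2 = $3,144.72 annually
Total annual escrow = $354.12 + $5,025.96 + $3,144.72 = $8,524.80
Monthly escrow = $8,524.80 ÷ 12 = $710.40
Monthly shortage recovery: $868.56 ÷ 12 = $72.38
Adjusted monthly = $710.40 + $72.38 = $782.78

$782.78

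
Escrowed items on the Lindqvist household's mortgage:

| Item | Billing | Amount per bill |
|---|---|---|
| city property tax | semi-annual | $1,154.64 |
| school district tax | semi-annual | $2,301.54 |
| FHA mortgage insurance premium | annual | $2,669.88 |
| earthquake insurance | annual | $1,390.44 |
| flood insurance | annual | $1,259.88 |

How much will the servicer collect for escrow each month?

City property tax = $1,154.64 × 2 = $2,309.28 annually
School district tax = $2,301.54 × 2 = $4,603.08 annually
FHA mortgage insurance premium = $2,669.88 annually
Earthquake insurance = $1,390.44 annually
Flood insurance = $1,259.88 annually
Combined annual = $2,309.28 + $4,603.08 + $2,669.88 + $1,390.44 + $1,259.88 = $12,232.56
Per month = $12,232.56 ÷ 12 = $1,019.38

$1,019.38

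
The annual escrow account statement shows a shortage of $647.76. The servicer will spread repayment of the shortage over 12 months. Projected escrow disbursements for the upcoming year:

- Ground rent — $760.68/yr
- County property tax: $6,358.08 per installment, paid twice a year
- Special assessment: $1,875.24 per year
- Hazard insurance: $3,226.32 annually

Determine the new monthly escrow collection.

$1,602.18

Ground rent — $760.68/yr
County property tax — $6,358.08 × 2 = $12,716.16/yr
Special assessment — $1,875.24/yr
Hazard insurance — $3,226.32/yr
Annual escrow total = $18,578.40
Monthly = $18,578.40 ÷ 12 = $1,548.20
Shortage per month = $647.76 / 12 = $53.98
New monthly escrow = $1,548.20 + $53.98 = $1,602.18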